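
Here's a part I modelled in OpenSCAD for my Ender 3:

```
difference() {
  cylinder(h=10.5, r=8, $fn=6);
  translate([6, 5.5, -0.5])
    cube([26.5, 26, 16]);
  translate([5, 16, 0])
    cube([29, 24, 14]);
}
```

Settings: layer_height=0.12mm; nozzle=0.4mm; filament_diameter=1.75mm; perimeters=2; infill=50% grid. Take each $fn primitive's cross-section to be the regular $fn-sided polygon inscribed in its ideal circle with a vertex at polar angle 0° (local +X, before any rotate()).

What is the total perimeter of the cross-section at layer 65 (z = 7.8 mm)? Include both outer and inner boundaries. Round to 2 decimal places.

48.00 mm

At z = 7.8 mm: the cylinder: section is a regular 6-gon, circumradius r=8 (perimeter = 2·6·8.000·sin(180°/6) = 48.00 mm); the cube at (6, 5.5) (footprint 26.5×26) is included at this height (perimeter 105.00 mm); the cube at (5, 16) is present — its section is the full 29×24 rectangle (perimeter 106.00 mm); Taking the first minus the rest: starting from the r=8 cylinder, the 26.5×26 cube at (6, 5.5) misses the remaining region (no effect); the 29×24 cube at (5, 16) misses the remaining region (no effect) — boundary = 48.00 mm. Overall, the cross-section is a single solid region. Total boundary length (outer) = 48.00 mm.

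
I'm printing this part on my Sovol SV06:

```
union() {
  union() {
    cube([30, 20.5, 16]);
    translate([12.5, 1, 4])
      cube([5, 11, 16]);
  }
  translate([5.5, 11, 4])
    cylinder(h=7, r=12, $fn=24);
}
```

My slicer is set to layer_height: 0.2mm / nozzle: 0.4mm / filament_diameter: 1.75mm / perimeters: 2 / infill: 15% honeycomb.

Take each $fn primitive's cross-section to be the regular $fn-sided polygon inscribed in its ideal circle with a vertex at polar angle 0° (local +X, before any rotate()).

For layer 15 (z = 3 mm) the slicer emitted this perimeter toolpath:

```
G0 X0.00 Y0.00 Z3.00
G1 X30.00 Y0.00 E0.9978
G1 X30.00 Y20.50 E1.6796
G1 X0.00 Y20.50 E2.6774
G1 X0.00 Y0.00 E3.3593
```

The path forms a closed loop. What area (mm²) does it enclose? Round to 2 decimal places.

615.00 mm²

Apply the shoelace formula to the sequence of (X, Y) vertices; enclosed area = 615.00 mm².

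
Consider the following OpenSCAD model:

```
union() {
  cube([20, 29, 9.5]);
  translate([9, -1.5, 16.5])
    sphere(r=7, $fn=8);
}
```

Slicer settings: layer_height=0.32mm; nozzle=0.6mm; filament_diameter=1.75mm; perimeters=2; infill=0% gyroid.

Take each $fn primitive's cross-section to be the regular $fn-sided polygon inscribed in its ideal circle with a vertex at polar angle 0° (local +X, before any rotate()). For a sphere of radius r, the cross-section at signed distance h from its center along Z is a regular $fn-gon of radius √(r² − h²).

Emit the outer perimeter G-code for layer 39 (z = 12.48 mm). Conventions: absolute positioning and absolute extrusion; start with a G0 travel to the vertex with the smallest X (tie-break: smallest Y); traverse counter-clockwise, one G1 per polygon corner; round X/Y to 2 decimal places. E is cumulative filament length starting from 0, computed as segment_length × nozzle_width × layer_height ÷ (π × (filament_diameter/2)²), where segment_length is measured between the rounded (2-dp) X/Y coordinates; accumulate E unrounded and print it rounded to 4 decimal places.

G0 X3.27 Y-1.50 Z12.48
G1 X4.95 Y-5.55 E0.3500
G1 X9.00 Y-7.23 E0.7000
G1 X13.05 Y-5.55 E1.0500
G1 X14.73 Y-1.50 E1.4000
G1 X13.05 Y2.55 E1.7500
G1 X9.00 Y4.23 E2.1000
G1 X4.95 Y2.55 E2.4500
G1 X3.27 Y-1.50 E2.8000

At z = 12.48 mm: the cube does not reach this height (z outside [0, 9.5]); the r=7 sphere at (9, -1.5) slices to a regular 8-gon of circumradius 5.731 (√(r²−h²) with h=4.02 from center); Taking the union: only the r=7 sphere at (9, -1.5) is present, so the union is just that shape — 1 connected region. The outline is a single polygon with 8 vertices. Extrusion per mm of travel: 0.6 × 0.32 / (π × 0.875²) = 0.079824. Accumulating E over each segment gives final E = 2.8000.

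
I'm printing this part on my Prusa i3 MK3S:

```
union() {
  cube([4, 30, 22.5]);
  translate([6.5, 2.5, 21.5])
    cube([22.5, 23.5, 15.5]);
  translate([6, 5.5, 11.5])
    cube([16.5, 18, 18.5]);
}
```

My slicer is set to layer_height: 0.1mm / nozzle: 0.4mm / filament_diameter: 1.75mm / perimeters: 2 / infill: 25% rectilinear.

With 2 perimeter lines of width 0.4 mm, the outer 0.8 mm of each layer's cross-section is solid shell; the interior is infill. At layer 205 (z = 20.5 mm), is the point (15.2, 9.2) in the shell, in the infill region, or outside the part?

At z = 20.5 mm: the cube (footprint 4×30) is included at this height; the cube at (6.5, 2.5) is absent (z outside [21.5, 37]); the cube at (6, 5.5) is present — its section is the full 16.5×18 rectangle; Merging all regions: the 2 present regions are separate (no shared area or edge), so areas and boundary lengths simply add and each stays a separate island — 2 connected regions. Overall, the cross-section has 2 separate islands. The nearest boundary edge runs (22.50, 5.50)→(6.00, 5.50); distance from the point to it = 3.70 mm. (Shell/infill is judged within the island containing the point — the largest one.) The point is inside the cross-section and 3.70 mm from the nearest boundary — more than the 0.8 mm shell width (2 × 0.4), so it's in the infill interior.

infill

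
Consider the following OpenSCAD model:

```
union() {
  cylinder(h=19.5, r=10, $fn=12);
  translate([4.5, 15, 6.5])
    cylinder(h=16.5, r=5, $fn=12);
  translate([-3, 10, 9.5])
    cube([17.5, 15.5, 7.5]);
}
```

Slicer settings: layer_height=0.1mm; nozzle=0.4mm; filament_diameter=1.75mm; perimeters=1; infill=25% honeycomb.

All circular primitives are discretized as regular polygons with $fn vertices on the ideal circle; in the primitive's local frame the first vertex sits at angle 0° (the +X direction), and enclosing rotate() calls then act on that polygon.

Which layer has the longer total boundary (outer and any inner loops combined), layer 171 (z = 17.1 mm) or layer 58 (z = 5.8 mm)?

Layer 171 (z = 17.1): the r=10 cylinder gives a regular 12-gon of circumradius 10 (constant along its height) (perimeter = 2·12·10.000·sin(180°/12) = 62.12 mm); the r=5 cylinder at (4.5, 15) contributes a regular 12-gon of circumradius 5 (perimeter = 2·12·5.000·sin(180°/12) = 31.06 mm); the cube at (-3, 10) is not intersected at this z (z outside [9.5, 17]); Combining (union): the 2 present regions are separate (no shared area or edge), so areas and boundary lengths simply add and each stays a separate island — boundary = 93.17 mm. So its perimeter = 93.17 mm. Layer 58 (z = 5.8): the cylinder: section is a regular 12-gon, circumradius r=10 (perimeter = 2·12·10.000·sin(180°/12) = 62.12 mm); the cylinder at (4.5, 15) does not reach this height (z outside [6.5, 23]); the cube at (-3, 10) is absent (z outside [9.5, 17]); Taking the union: only the r=10 cylinder is present, so the union is just that shape — boundary = 62.12 mm. So its perimeter = 62.12 mm. Layer 171 is larger (93.17 vs 62.12 mm).

layer 171 (z = 17.1 mm)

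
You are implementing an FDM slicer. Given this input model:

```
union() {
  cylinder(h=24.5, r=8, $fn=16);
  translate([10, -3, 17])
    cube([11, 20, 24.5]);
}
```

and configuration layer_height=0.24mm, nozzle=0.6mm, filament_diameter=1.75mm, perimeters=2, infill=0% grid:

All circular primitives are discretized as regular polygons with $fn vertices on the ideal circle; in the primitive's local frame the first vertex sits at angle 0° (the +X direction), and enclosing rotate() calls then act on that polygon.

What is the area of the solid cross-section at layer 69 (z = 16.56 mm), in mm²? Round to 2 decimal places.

195.93 mm²

At z = 16.56 mm: the r=8 cylinder gives a regular 16-gon of circumradius 8 (constant along its height) (area = (16/2)·8.000²·sin(360°/16) = 195.93 mm²); the cube at (10, -3) is absent (z outside [17, 41.5]); Taking the union: only the r=8 cylinder is present, so the union is just that shape — area = 195.93 mm². Overall, the cross-section is a single solid region. Net area = 195.93 mm².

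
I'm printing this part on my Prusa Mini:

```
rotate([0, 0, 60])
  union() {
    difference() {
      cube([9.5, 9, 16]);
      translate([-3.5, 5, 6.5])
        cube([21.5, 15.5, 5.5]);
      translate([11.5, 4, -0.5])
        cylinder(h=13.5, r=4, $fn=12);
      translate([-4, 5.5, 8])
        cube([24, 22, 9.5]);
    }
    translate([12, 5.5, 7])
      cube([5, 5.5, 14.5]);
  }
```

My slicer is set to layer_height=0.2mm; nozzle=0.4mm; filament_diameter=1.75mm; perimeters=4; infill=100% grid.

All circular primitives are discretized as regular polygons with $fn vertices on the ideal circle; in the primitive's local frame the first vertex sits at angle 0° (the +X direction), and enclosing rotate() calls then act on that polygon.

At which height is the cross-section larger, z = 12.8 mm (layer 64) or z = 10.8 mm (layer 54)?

Layer 64 (z = 12.8): the cube (footprint 9.5×9) is included at this height (area 85.50 mm²); the cube at (-3.5, 5) is not intersected at this z (z outside [6.5, 12]); the r=4 cylinder at (11.5, 4) contributes a regular 12-gon of circumradius 4 (area = (12/2)·4.000²·sin(360°/12) = 48.00 mm²); the cube at (-4, 5.5) is present — its section is the full 24×22 rectangle (area 528.00 mm²); After the difference (first − rest): starting from the 9.5×9 cube (85.50 mm²), the r=4 cylinder at (11.5, 4) partially overlaps it — only the 9.07 mm² overlap (of its 48.00 mm²) is removed, clipping the outline; the 24×22 cube at (-4, 5.5) partially overlaps it — only the 31.41 mm² overlap (of its 528.00 mm²) is removed, clipping the outline — area = 45.02 mm²; the 5×5.5 cube at (12, 5.5) contributes its full rectangle (area 27.50 mm²); Merging all regions: the 2 present regions are separate (no shared area or edge), so areas and boundary lengths simply add and each stays a separate island — area = 72.52 mm²; (rotated 60° about Z; rotation is an isometry so areas/perimeters/island counts are preserved). So its area = 72.52 mm². Layer 54 (z = 10.8): the 9.5×9 cube contributes its full rectangle (area 85.50 mm²); the cube at (-3.5, 5) is present — its section is the full 21.5×15.5 rectangle (area 333.25 mm²); the cylinder at (11.5, 4): section is a regular 12-gon, circumradius r=4 (area = (12/2)·4.000²·sin(360°/12) = 48.00 mm²); the cube at (-4, 5.5) is present — its section is the full 24×22 rectangle (area 528.00 mm²); Taking the first minus the rest: starting from the 9.5×9 cube (85.50 mm²), the 21.5×15.5 cube at (-3.5, 5) partially overlaps it — only the 38.00 mm² overlap (of its 333.25 mm²) is removed, clipping the outline; the r=4 cylinder at (11.5, 4) partially overlaps it — only the 6.40 mm² overlap (of its 48.00 mm²) is removed, clipping the outline; the 24×22 cube at (-4, 5.5) misses the remaining region (no effect) — area = 41.10 mm²; the cube at (12, 5.5) (footprint 5×5.5) is included at this height (area 27.50 mm²); Merging all regions: the 2 present regions are separate (no shared area or edge), so areas and boundary lengths simply add and each stays a separate island — area = 68.60 mm²; (whole slice rotated 60° about Z — lengths, areas and connectivity unchanged). So its area = 68.60 mm². Layer 64 is larger (72.52 vs 68.60 mm²).

layer 64 (z = 12.8 mm)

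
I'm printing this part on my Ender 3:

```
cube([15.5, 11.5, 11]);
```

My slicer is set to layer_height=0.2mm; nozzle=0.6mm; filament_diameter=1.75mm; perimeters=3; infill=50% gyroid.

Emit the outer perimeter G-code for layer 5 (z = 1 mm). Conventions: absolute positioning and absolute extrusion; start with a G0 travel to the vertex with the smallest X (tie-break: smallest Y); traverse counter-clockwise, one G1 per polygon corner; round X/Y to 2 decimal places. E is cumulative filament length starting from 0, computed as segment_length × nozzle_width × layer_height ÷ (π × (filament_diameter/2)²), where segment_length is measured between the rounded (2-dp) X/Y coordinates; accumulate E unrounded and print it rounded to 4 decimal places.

At z = 1 mm: the cube (footprint 15.5×11.5) is included at this height. The outline is a single polygon with 4 vertices. Extrusion per mm of travel: 0.6 × 0.2 / (π × 0.875²) = 0.049890. Accumulating E over each segment gives final E = 2.6941.

G0 X0.00 Y0.00 Z1.00
G1 X15.50 Y0.00 E0.7733
G1 X15.50 Y11.50 E1.3470
G1 X0.00 Y11.50 E2.1203
G1 X0.00 Y0.00 E2.6941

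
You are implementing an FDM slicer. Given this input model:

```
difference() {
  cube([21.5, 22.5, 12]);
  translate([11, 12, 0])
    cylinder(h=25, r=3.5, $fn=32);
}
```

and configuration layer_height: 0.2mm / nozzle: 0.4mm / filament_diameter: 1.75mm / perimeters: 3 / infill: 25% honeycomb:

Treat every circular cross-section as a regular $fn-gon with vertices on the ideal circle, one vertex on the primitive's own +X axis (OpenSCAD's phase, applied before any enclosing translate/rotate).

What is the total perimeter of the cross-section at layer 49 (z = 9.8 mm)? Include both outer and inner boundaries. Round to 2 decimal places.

109.96 mm

At z = 9.8 mm: the cube (footprint 21.5×22.5) is included at this height (perimeter 88.00 mm); the r=3.5 cylinder at (11, 12) contributes a regular 32-gon of circumradius 3.5 (perimeter = 2·32·3.500·sin(180°/32) = 21.96 mm); Subtracting the remaining from the first: starting from the 21.5×22.5 cube, the r=3.5 cylinder at (11, 12) lies wholly inside it (removes its full 38.24 mm² and its 21.96 mm outline becomes a hole wall) — boundary (outer + 1 inner loop) = 109.96 mm. Overall, the cross-section is one region with 1 hole. Total boundary length (outer + inner) = 109.96 mm.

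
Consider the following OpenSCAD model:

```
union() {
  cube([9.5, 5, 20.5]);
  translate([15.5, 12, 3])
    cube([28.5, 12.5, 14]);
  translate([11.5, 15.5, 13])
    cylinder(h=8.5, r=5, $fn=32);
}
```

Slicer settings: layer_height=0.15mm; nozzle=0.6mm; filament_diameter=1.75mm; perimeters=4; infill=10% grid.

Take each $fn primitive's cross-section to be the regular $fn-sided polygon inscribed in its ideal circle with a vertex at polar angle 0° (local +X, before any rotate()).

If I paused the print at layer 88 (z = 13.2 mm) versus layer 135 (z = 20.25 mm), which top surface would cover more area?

layer 88 (z = 13.2 mm)

Layer 88 (z = 13.2): the 9.5×5 cube contributes its full rectangle (area 47.50 mm²); the cube at (15.5, 12) is present — its section is the full 28.5×12.5 rectangle (area 356.25 mm²); the r=5 cylinder at (11.5, 15.5) contributes a regular 32-gon of circumradius 5 (area = (32/2)·5.000²·sin(360°/32) = 78.04 mm²); Combining (union): the regions partially overlap — summed areas 481.79 mm² minus the doubly-counted overlap 3.99 mm² gives 477.80 mm² — area = 477.80 mm². So its area = 477.80 mm². Layer 135 (z = 20.25): the 9.5×5 cube contributes its full rectangle (area 47.50 mm²); the cube at (15.5, 12) is absent (z outside [3, 17]); the r=5 cylinder at (11.5, 15.5) contributes a regular 32-gon of circumradius 5 (area = (32/2)·5.000²·sin(360°/32) = 78.04 mm²); Combining (union): the 2 present regions are separate (no shared area or edge), so areas and boundary lengths simply add and each stays a separate island — area = 125.54 mm². So its area = 125.54 mm². Layer 88 is larger (477.80 vs 125.54 mm²).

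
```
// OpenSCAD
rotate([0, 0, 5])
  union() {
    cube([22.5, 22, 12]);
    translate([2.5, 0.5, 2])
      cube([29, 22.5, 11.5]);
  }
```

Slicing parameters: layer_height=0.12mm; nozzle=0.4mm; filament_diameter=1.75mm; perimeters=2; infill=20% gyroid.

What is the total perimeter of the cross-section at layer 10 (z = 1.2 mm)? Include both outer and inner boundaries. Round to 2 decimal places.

89.00 mm

At z = 1.2 mm: the cube is present — its section is the full 22.5×22 rectangle (perimeter 89.00 mm); the cube at (2.5, 0.5) is absent (z outside [2, 13.5]); Merging all regions: only the 22.5×22 cube is present, so the union is just that shape — boundary = 89.00 mm; (whole slice rotated 5° about Z — lengths, areas and connectivity unchanged). Overall, the cross-section is a single solid region. Total boundary length (outer) = 89.00 mm.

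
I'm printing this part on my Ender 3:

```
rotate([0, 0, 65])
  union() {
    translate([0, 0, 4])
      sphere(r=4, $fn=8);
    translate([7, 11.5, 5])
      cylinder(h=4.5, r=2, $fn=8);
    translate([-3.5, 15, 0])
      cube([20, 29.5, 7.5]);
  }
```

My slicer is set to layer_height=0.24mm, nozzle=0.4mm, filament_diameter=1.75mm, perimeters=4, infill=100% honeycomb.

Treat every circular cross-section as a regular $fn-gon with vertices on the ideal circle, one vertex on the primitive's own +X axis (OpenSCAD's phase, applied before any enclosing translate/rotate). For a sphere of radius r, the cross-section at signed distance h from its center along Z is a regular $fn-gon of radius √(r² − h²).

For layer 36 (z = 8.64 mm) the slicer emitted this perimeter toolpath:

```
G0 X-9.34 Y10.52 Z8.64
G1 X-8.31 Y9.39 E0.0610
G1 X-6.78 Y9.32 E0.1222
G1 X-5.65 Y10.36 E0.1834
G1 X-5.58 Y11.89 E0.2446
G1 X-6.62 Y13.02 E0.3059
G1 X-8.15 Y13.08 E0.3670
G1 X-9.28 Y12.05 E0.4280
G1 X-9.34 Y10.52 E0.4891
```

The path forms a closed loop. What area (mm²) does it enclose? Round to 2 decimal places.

Apply the shoelace formula to the sequence of (X, Y) vertices; enclosed area = 11.33 mm².

11.33 mm²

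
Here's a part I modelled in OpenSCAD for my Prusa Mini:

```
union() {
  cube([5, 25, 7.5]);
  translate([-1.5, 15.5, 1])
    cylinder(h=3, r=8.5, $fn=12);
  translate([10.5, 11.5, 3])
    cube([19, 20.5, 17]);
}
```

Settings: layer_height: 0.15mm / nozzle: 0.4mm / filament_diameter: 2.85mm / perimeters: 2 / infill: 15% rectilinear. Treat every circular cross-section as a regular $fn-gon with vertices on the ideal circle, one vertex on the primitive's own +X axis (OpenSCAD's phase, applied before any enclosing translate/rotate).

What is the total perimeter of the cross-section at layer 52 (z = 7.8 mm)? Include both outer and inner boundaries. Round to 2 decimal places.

79.00 mm

At z = 7.8 mm: the cube is not intersected at this z (z outside [0, 7.5]); the cylinder at (-1.5, 15.5) does not reach this height (z outside [1, 4]); the cube at (10.5, 11.5) (footprint 19×20.5) is included at this height (perimeter 79.00 mm); Merging all regions: only the 19×20.5 cube at (10.5, 11.5) is present, so the union is just that shape — boundary = 79.00 mm. Overall, the cross-section is a single solid region. Total boundary length (outer) = 79.00 mm.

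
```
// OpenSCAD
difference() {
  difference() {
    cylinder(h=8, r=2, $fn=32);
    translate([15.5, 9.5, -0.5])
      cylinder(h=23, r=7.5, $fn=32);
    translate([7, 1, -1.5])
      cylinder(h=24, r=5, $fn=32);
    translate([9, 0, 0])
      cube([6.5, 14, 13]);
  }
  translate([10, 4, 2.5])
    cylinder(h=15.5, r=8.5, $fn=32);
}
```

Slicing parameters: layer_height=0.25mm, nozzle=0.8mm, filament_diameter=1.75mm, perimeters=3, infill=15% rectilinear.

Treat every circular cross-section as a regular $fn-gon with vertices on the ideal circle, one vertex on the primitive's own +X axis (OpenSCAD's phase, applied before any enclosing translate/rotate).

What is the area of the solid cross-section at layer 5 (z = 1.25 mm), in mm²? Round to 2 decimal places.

12.49 mm²

At z = 1.25 mm: the cylinder: section is a regular 32-gon, circumradius r=2 (area = (32/2)·2.000²·sin(360°/32) = 12.49 mm²); the r=7.5 cylinder at (15.5, 9.5) contributes a regular 32-gon of circumradius 7.5 (area = (32/2)·7.500²·sin(360°/32) = 175.58 mm²); the r=5 cylinder at (7, 1) contributes a regular 32-gon of circumradius 5 (area = (32/2)·5.000²·sin(360°/32) = 78.04 mm²); the cube at (9, 0) is present — its section is the full 6.5×14 rectangle (area 91.00 mm²); Subtracting the remaining from the first: starting from the r=2 cylinder (12.49 mm²), the r=7.5 cylinder at (15.5, 9.5) misses the remaining region (no effect); the r=5 cylinder at (7, 1) misses the remaining region (no effect); the 6.5×14 cube at (9, 0) misses the remaining region (no effect) — area = 12.49 mm²; the cylinder at (10, 4) does not reach this height (z outside [2.5, 18]); After the difference (first − rest): none of the subtracted shapes is present at this height, so the result so far is unchanged — area = 12.49 mm². Overall, the cross-section is a single solid region. Net area = 12.49 mm².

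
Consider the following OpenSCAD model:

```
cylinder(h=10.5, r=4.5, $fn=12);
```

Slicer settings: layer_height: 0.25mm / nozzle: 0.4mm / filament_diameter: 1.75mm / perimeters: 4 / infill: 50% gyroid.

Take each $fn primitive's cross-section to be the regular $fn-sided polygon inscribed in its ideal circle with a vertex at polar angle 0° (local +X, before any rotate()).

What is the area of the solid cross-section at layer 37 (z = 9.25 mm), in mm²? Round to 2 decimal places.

At z = 9.25 mm: the r=4.5 cylinder contributes a regular 12-gon of circumradius 4.5 (area = (12/2)·4.500²·sin(360°/12) = 60.75 mm²). Overall, the cross-section is a single solid region. Net area = 60.75 mm².

60.75 mm²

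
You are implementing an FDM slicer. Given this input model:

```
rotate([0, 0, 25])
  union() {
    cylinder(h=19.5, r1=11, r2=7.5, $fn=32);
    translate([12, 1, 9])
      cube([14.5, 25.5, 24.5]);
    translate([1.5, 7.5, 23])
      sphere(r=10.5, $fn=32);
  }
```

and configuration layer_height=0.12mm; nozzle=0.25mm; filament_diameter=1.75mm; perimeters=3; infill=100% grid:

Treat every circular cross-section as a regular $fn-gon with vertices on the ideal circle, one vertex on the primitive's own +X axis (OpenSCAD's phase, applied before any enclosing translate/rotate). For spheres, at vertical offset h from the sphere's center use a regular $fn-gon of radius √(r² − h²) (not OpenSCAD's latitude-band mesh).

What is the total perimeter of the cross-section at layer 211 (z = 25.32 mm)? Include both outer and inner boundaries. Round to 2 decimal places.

At z = 25.32 mm: the cone is not intersected at this z (z outside [0, 19.5]); the 14.5×25.5 cube at (12, 1) contributes its full rectangle (perimeter 80.00 mm); the r=10.5 sphere at (1.5, 7.5) slices to a regular 32-gon of circumradius 10.240 (√(r²−h²) with h=2.32 from center) (perimeter = 2·32·10.240·sin(180°/32) = 64.24 mm); Merging all regions: the 2 present regions are separate (no shared area or edge), so areas and boundary lengths simply add and each stays a separate island — boundary = 144.24 mm; (rotated 25° about Z; rotation is an isometry so areas/perimeters/island counts are preserved). Overall, the cross-section has 2 separate islands. Total boundary length (outer) = 144.24 mm.

144.24 mm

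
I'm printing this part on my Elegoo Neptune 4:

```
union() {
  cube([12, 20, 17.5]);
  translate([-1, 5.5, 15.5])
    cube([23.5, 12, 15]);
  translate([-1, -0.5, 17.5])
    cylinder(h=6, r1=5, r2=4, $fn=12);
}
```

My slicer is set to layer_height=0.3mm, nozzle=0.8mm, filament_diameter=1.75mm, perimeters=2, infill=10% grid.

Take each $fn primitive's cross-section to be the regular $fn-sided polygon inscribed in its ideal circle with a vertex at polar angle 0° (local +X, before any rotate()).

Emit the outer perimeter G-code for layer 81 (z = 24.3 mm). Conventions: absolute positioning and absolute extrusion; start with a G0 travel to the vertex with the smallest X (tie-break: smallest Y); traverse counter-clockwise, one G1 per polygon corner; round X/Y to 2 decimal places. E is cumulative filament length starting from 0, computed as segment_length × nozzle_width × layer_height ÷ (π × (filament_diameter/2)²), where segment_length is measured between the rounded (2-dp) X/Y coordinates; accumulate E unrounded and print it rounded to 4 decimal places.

At z = 24.3 mm: the cube does not reach this height (z outside [0, 17.5]); the 23.5×12 cube at (-1, 5.5) contributes its full rectangle; the cone at (-1, -0.5) is not intersected at this z (z outside [17.5, 23.5]); Merging all regions: only the 23.5×12 cube at (-1, 5.5) is present, so the union is just that shape — 1 connected region. The outline is a single polygon with 4 vertices. Extrusion per mm of travel: 0.8 × 0.3 / (π × 0.875²) = 0.099780. Accumulating E over each segment gives final E = 7.0844.

G0 X-1.00 Y5.50 Z24.30
G1 X22.50 Y5.50 E2.3448
G1 X22.50 Y17.50 E3.5422
G1 X-1.00 Y17.50 E5.8870
G1 X-1.00 Y5.50 E7.0844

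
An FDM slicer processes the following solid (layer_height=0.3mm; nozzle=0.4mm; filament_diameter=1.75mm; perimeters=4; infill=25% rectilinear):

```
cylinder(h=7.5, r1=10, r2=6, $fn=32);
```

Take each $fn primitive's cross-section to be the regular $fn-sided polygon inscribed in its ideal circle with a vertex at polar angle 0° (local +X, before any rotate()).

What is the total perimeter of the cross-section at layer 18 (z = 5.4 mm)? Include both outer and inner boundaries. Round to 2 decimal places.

At z = 5.4 mm: the cone (r1=10→r2=6) has section circumradius 7.120 here — a regular 32-gon (perimeter = 2·32·7.120·sin(180°/32) = 44.66 mm). Overall, the cross-section is a single solid region. Total boundary length (outer) = 44.66 mm.

44.66 mm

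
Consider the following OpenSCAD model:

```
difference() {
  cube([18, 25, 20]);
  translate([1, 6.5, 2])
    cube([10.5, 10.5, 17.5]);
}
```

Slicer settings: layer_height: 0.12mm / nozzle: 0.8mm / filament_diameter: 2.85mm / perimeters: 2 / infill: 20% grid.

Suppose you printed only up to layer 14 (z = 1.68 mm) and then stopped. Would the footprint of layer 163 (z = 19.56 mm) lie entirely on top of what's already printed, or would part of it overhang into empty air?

Compare the two slices. At z = 1.68: the cube (footprint 18×25) is included at this height (area 450.00 mm²); the cube at (1, 6.5) is not intersected at this z (z outside [2, 19.5]); After the difference (first − rest): none of the subtracted shapes is present at this height, so the 18×25 cube is unchanged — area = 450.00 mm². At z = 19.56: the 18×25 cube contributes its full rectangle (area 450.00 mm²); the cube at (1, 6.5) is not intersected at this z (z outside [2, 19.5]); Taking the first minus the rest: none of the subtracted shapes is present at this height, so the 18×25 cube is unchanged — area = 450.00 mm². Checking containment: the cross-section at z = 19.56 is a subset of the cross-section at z = 1.68.

entirely on top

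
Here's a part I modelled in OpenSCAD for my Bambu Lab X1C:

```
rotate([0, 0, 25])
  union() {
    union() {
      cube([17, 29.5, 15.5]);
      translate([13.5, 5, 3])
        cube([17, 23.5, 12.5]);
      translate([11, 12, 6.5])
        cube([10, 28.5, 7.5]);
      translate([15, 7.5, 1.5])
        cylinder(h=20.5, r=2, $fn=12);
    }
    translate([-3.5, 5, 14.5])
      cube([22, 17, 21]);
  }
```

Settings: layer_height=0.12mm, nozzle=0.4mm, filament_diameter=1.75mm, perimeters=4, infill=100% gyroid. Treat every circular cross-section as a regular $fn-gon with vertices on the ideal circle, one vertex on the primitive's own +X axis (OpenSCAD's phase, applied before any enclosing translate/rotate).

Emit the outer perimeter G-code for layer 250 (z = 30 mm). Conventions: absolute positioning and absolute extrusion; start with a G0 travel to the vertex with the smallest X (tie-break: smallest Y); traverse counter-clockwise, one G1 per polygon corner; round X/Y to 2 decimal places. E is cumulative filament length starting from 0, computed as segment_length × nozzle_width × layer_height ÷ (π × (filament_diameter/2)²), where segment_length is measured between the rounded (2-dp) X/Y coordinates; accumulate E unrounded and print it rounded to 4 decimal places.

G0 X-12.47 Y18.46 Z30.00
G1 X-5.29 Y3.05 E0.3393
G1 X14.65 Y12.35 E0.7783
G1 X7.47 Y27.76 E1.1176
G1 X-12.47 Y18.46 E1.5567

At z = 30 mm: the cube is not intersected at this z (z outside [0, 15.5]); the cube at (13.5, 5) does not reach this height (z outside [3, 15.5]); the cube at (11, 12) is absent (z outside [6.5, 14]); the cylinder at (15, 7.5) is absent (z outside [1.5, 22]); Merging all regions: nothing is present at this height; the cube at (-3.5, 5) is present — its section is the full 22×17 rectangle; Combining (union): only the 22×17 cube at (-3.5, 5) is present, so the union is just that shape — 1 connected region; (rotated 25° about Z; rotation is an isometry so areas/perimeters/island counts are preserved). The outline is a single polygon with 4 vertices. Extrusion per mm of travel: 0.4 × 0.12 / (π × 0.875²) = 0.019956. Accumulating E over each segment gives final E = 1.5567.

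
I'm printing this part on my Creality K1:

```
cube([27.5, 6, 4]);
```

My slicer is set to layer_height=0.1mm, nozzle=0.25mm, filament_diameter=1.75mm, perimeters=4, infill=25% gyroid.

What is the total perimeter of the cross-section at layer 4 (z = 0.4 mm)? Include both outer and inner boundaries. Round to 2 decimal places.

67.00 mm

At z = 0.4 mm: the cube (footprint 27.5×6) is included at this height (perimeter 67.00 mm). Overall, the cross-section is a single solid region. Total boundary length (outer) = 67.00 mm.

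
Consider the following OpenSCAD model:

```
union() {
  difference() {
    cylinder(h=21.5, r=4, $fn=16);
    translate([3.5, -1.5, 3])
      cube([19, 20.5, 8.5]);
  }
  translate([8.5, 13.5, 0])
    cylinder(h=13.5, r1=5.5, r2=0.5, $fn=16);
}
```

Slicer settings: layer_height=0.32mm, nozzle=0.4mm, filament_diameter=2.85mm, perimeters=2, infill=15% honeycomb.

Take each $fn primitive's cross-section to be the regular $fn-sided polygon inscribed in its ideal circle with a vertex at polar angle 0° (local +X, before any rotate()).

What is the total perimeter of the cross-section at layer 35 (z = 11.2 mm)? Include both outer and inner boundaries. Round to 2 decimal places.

33.49 mm

At z = 11.2 mm: the r=4 cylinder gives a regular 16-gon of circumradius 4 (constant along its height) (perimeter = 2·16·4.000·sin(180°/16) = 24.97 mm); the 19×20.5 cube at (3.5, -1.5) contributes its full rectangle (perimeter 79.00 mm); Subtracting the remaining from the first: starting from the r=4 cylinder, the 19×20.5 cube at (3.5, -1.5) partially overlaps it — only the 1.09 mm² overlap (of its 389.50 mm²) is removed, clipping the outline — boundary = 25.05 mm; the cone at (8.5, 13.5) (r1=5.5→r2=0.5) has section circumradius 1.352 here — a regular 16-gon (perimeter = 2·16·1.352·sin(180°/16) = 8.44 mm); Combining (union): the 2 present regions are separate (no shared area or edge), so areas and boundary lengths simply add and each stays a separate island — boundary = 33.49 mm. Overall, the cross-section has 2 separate islands. Total boundary length (outer) = 33.49 mm.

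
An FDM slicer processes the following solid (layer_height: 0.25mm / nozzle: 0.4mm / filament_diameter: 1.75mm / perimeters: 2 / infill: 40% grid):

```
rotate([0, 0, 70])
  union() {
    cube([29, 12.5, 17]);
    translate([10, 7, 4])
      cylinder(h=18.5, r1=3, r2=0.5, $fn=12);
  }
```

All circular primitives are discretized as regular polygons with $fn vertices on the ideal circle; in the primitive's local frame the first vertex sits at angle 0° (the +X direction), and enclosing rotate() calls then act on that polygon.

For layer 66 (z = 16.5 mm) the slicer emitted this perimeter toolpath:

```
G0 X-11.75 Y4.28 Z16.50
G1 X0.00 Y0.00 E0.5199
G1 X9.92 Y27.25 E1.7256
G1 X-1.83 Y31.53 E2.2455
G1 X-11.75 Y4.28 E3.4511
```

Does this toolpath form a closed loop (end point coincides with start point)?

yes

Start point (G0): (-11.75, 4.28). End point (last G1): the path returns to the start — closed.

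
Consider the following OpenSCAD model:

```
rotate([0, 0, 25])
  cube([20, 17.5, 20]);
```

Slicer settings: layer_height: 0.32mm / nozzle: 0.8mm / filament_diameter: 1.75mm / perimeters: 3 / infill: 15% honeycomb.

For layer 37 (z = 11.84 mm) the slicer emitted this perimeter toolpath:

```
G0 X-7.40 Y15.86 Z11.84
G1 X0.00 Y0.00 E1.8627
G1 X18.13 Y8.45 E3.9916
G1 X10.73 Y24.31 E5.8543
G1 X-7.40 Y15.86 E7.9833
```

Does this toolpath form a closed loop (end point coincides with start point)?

Start point (G0): (-7.40, 15.86). End point (last G1): the path returns to the start — closed.

yes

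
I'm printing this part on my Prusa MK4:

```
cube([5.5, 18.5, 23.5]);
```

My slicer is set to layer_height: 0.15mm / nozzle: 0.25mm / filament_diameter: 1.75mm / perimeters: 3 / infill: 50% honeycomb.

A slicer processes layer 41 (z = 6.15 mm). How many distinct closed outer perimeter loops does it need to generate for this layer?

At z = 6.15 mm: the cube is present — its section is the full 5.5×18.5 rectangle. The result has 1 disconnected region.

1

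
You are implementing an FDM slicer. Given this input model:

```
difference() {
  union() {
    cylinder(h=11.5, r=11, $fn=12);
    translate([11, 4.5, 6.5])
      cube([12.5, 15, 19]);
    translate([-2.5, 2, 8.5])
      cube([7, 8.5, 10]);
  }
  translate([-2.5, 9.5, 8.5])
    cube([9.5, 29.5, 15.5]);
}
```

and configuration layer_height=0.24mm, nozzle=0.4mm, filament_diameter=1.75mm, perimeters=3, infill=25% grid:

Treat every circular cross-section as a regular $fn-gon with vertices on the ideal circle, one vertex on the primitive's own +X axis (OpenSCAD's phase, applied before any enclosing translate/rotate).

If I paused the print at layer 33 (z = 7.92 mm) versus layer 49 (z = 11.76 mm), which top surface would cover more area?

layer 33 (z = 7.92 mm)

Layer 33 (z = 7.92): the cylinder: section is a regular 12-gon, circumradius r=11 (area = (12/2)·11.000²·sin(360°/12) = 363.00 mm²); the cube at (11, 4.5) (footprint 12.5×15) is included at this height (area 187.50 mm²); the cube at (-2.5, 2) is not intersected at this z (z outside [8.5, 18.5]); Merging all regions: the 2 present regions are separate (no shared area or edge), so areas and boundary lengths simply add and each stays a separate island — area = 550.50 mm²; the cube at (-2.5, 9.5) does not reach this height (z outside [8.5, 24]); Taking the first minus the rest: none of the subtracted shapes is present at this height, so that combined region is unchanged — area = 550.50 mm². So its area = 550.50 mm². Layer 49 (z = 11.76): the cylinder is not intersected at this z (z outside [0, 11.5]); the cube at (11, 4.5) is present — its section is the full 12.5×15 rectangle (area 187.50 mm²); the cube at (-2.5, 2) (footprint 7×8.5) is included at this height (area 59.50 mm²); Taking the union: the 2 present regions are separate (no shared area or edge), so areas and boundary lengths simply add and each stays a separate island — area = 247.00 mm²; the cube at (-2.5, 9.5) (footprint 9.5×29.5) is included at this height (area 280.25 mm²); Taking the first minus the rest: starting from that combined region (247.00 mm²), the 9.5×29.5 cube at (-2.5, 9.5) partially overlaps it — only the 7.00 mm² overlap (of its 280.25 mm²) is removed, clipping the outline — area = 240.00 mm². So its area = 240.00 mm². Layer 33 is larger (550.50 vs 240.00 mm²).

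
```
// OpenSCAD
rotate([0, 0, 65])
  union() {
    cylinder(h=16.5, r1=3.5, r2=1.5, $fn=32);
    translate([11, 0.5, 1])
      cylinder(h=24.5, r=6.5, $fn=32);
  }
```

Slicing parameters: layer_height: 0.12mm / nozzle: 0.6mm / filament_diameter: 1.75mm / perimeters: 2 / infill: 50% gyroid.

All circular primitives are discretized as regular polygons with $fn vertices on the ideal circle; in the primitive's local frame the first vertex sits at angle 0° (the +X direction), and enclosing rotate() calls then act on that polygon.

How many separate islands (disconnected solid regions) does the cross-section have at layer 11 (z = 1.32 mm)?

At z = 1.32 mm: the cone (r1=3.5→r2=1.5) has section circumradius 3.340 here — a regular 32-gon; the r=6.5 cylinder at (11, 0.5) gives a regular 32-gon of circumradius 6.5 (constant along its height); Merging all regions: the 2 present regions are separate (no shared area or edge), so areas and boundary lengths simply add and each stays a separate island — 2 connected regions; (whole slice rotated 65° about Z — lengths, areas and connectivity unchanged). Overall, the cross-section has 2 separate islands. Island count = 2.

2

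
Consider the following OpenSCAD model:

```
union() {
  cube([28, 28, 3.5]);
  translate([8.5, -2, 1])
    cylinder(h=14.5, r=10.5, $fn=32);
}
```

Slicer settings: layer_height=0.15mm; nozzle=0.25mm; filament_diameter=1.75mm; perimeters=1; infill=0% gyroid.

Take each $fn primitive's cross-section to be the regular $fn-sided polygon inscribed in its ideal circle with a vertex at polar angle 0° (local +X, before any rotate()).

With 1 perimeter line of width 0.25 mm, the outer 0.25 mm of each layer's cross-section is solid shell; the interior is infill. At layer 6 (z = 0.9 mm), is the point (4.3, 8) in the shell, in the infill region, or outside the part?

infill

At z = 0.9 mm: the cube is present — its section is the full 28×28 rectangle; the cylinder at (8.5, -2) does not reach this height (z outside [1, 15.5]); Merging all regions: only the 28×28 cube is present, so the union is just that shape — 1 connected region. Overall, the cross-section is a single solid region. The nearest boundary edge runs (0.00, 28.00)→(0.00, 0.00); distance from the point to it = 4.30 mm. The point is inside the cross-section and 4.30 mm from the nearest boundary — more than the 0.25 mm shell width (1 × 0.25), so it's in the infill interior.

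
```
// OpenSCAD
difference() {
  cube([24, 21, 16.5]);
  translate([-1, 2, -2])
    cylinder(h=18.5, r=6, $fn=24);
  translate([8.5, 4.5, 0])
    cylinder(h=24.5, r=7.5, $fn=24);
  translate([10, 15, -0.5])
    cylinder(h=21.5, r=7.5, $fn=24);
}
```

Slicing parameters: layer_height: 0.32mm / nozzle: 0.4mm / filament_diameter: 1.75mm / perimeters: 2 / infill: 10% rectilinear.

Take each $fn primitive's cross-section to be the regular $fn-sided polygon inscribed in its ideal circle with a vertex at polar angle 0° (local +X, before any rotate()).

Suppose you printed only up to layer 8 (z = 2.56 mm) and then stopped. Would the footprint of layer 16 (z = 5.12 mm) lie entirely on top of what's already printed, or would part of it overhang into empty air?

entirely on top

Compare the two slices. At z = 2.56: the cube (footprint 24×21) is included at this height (area 504.00 mm²); the r=6 cylinder at (-1, 2) gives a regular 24-gon of circumradius 6 (constant along its height) (area = (24/2)·6.000²·sin(360°/24) = 111.81 mm²); the cylinder at (8.5, 4.5): section is a regular 24-gon, circumradius r=7.5 (area = (24/2)·7.500²·sin(360°/24) = 174.70 mm²); the r=7.5 cylinder at (10, 15) gives a regular 24-gon of circumradius 7.5 (constant along its height) (area = (24/2)·7.500²·sin(360°/24) = 174.70 mm²); Subtracting the remaining from the first: starting from the 24×21 cube (504.00 mm²), the r=6 cylinder at (-1, 2) partially overlaps it — only the 31.73 mm² overlap (of its 111.81 mm²) is removed, clipping the outline; the r=7.5 cylinder at (8.5, 4.5) partially overlaps it — only the 129.27 mm² overlap (of its 174.70 mm²) is removed, clipping the outline; the r=7.5 cylinder at (10, 15) partially overlaps it — only the 134.80 mm² overlap (of its 174.70 mm²) is removed, clipping the outline — area = 208.20 mm². At z = 5.12: the cube is present — its section is the full 24×21 rectangle (area 504.00 mm²); the cylinder at (-1, 2): section is a regular 24-gon, circumradius r=6 (area = (24/2)·6.000²·sin(360°/24) = 111.81 mm²); the r=7.5 cylinder at (8.5, 4.5) contributes a regular 24-gon of circumradius 7.5 (area = (24/2)·7.500²·sin(360°/24) = 174.70 mm²); the r=7.5 cylinder at (10, 15) contributes a regular 24-gon of circumradius 7.5 (area = (24/2)·7.500²·sin(360°/24) = 174.70 mm²); Subtracting the remaining from the first: starting from the 24×21 cube (504.00 mm²), the r=6 cylinder at (-1, 2) partially overlaps it — only the 31.73 mm² overlap (of its 111.81 mm²) is removed, clipping the outline; the r=7.5 cylinder at (8.5, 4.5) partially overlaps it — only the 129.27 mm² overlap (of its 174.70 mm²) is removed, clipping the outline; the r=7.5 cylinder at (10, 15) partially overlaps it — only the 134.80 mm² overlap (of its 174.70 mm²) is removed, clipping the outline — area = 208.20 mm². Checking containment: the cross-section at z = 5.12 is a subset of the cross-section at z = 2.56.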